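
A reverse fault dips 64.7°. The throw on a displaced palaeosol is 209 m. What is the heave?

heave = throw / tan(dip) = 209 / tan(64.7°) = 98.8 m

98.8 m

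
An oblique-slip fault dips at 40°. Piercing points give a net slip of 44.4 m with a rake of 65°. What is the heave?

dip-slip = net slip × sin(rake) = 44.4 m × sin(65°) = 40.24 m
heave = dip-slip × cos(dip) = 40.24 × cos(40°) = 30.8 m

30.8 m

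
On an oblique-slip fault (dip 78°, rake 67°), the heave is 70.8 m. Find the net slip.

dip-slip = heave / cos(dip) = 70.8 / cos(78°) = 340.5 m
net slip = dip-slip / sin(rake) = 340.5 / sin(67°) = 370 m

370 m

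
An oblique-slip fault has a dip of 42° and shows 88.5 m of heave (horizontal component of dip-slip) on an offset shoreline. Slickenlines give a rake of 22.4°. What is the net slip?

dip-slip = heave / cos(dip) = 88.5 / cos(42°) = 119.1 m
net slip = dip-slip / sin(rake) = 119.1 / sin(22.4°) = 313 m

313 m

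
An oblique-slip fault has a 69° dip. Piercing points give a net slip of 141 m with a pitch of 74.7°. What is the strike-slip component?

strike-slip = net slip × cos(rake) = 141 m × cos(74.7°) = 37.2 m

37.2 m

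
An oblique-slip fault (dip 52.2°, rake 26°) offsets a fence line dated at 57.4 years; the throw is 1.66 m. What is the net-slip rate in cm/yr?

dip-slip = throw / sin(dip) = 1.66 / sin(52.2°) = 2.101 m
net slip = dip-slip / sin(rake) = 2.101 / sin(26°) = 4.792 m
rate = 4.792 m / 57.4 years = 0.0835 m/yr = 8.35 cm/yr

8.35 cm/yr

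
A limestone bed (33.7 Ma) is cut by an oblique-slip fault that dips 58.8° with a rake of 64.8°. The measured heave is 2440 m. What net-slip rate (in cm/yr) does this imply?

dip-slip = heave / cos(dip) = 2440 / cos(58.8°) = 4710 m
net slip = dip-slip / sin(rake) = 4710 / sin(64.8°) = 5206 m
rate = 5206 m / 33.7 Ma = 0.000154 m/yr = 0.0154 cm/yr

0.0154 cm/yr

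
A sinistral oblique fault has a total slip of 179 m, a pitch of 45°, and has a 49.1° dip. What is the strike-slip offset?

strike-slip = net slip × cos(rake) = 179 m × cos(45°) = 127 m

127 m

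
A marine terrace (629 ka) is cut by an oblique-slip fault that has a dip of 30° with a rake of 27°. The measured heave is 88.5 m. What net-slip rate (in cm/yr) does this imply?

0.0358 cm/yr

dip-slip = heave / cos(dip) = 88.5 / cos(30°) = 102.2 m
net slip = dip-slip / sin(rake) = 102.2 / sin(27°) = 225.1 m
rate = 225.1 m / 629 ka = 0.000358 m/yr = 0.0358 cm/yr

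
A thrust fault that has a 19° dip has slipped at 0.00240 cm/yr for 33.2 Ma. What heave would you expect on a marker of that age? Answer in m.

753 m

dip-slip = rate × time = 0.00240 cm/yr × 33.2 Ma = 796.8 m
heave = dip-slip × cos(dip) = 796.8 × cos(19°) = 753 m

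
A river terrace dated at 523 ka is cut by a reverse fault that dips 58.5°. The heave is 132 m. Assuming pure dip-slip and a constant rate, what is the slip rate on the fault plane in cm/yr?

0.0483 cm/yr

dip-slip = heave / cos(dip) = 132 m / cos(58.5°) = 252.6 m
rate = 252.6 m / 523 ka = 0.000483 m/yr = 0.0483 cm/yr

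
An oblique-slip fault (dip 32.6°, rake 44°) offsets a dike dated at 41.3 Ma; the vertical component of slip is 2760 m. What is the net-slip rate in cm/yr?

dip-slip = throw / sin(dip) = 2760 / sin(32.6°) = 5123 m
net slip = dip-slip / sin(rake) = 5123 / sin(44°) = 7375 m
rate = 7375 m / 41.3 Ma = 0.000179 m/yr = 0.0179 cm/yr

0.0179 cm/yr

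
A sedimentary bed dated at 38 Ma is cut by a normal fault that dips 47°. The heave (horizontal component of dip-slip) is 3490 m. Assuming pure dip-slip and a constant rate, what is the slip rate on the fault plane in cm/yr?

0.0135 cm/yr

dip-slip = heave / cos(dip) = 3490 m / cos(47°) = 5117 m
rate = 5117 m / 38 Ma = 0.000135 m/yr = 0.0135 cm/yr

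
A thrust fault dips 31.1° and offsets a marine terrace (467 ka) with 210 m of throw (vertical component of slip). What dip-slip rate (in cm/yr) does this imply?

dip-slip = throw / sin(dip) = 210 m / sin(31.1°) = 406.6 m
rate = 406.6 m / 467 ka = 0.000871 m/yr = 0.0871 cm/yr

0.0871 cm/yr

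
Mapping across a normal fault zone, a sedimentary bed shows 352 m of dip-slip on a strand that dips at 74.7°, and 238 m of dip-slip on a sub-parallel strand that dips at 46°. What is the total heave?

258 m

heave_A = 352 × cos(74.7°) = 92.88 m
heave_B = 238 × cos(46°) = 165.3 m
total = 92.88 + 165.3 = 258 m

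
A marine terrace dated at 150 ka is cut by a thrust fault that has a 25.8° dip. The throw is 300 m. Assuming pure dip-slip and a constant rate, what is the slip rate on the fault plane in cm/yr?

0.460 cm/yr

dip-slip = throw / sin(dip) = 300 m / sin(25.8°) = 689.3 m
rate = 689.3 m / 150 ka = 0.00460 m/yr = 0.460 cm/yr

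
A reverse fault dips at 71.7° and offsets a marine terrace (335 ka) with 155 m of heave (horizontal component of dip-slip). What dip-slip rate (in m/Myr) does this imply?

1470 m/Myr

dip-slip = heave / cos(dip) = 155 m / cos(71.7°) = 493.6 m
rate = 493.6 m / 335 ka = 0.00147 m/yr = 1470 m/Myr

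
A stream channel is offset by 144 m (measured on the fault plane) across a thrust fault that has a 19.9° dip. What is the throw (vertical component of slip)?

throw = dip-slip × sin(dip) = 144 m × sin(19.9°) = 49 m

49 m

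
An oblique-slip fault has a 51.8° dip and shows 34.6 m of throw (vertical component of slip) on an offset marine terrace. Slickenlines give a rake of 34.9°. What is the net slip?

dip-slip = throw / sin(dip) = 34.6 / sin(51.8°) = 44.03 m
net slip = dip-slip / sin(rake) = 44.03 / sin(34.9°) = 77 m

77 m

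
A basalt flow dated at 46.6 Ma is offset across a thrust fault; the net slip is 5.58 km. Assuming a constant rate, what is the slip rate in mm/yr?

0.120 mm/yr

rate = 5.58 km / 46.6 Ma = 0.000120 m/yr = 0.120 mm/yr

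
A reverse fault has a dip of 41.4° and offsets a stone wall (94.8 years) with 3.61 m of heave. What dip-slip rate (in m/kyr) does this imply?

50.8 m/kyr

dip-slip = heave / cos(dip) = 3.61 m / cos(41.4°) = 4.813 m
rate = 4.813 m / 94.8 years = 0.0508 m/yr = 50.8 m/kyr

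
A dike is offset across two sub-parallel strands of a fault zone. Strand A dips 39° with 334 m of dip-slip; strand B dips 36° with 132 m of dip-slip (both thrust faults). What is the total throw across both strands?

288 m

throw_A = 334 × sin(39°) = 210.2 m
throw_B = 132 × sin(36°) = 77.59 m
total = 210.2 + 77.59 = 288 m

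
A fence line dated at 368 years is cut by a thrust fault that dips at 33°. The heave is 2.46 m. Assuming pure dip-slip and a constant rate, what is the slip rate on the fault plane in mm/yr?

7.97 mm/yr

dip-slip = heave / cos(dip) = 2.46 m / cos(33°) = 2.933 m
rate = 2.933 m / 368 years = 0.00797 m/yr = 7.97 mm/yr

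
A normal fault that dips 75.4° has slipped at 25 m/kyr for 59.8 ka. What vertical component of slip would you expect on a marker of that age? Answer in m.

1450 m

dip-slip = rate × time = 25 m/kyr × 59.8 ka = 1495 m
throw = dip-slip × sin(dip) = 1495 × sin(75.4°) = 1450 m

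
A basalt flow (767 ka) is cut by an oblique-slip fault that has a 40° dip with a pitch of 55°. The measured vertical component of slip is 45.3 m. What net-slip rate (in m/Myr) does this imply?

dip-slip = throw / sin(dip) = 45.3 / sin(40°) = 70.47 m
net slip = dip-slip / sin(rake) = 70.47 / sin(55°) = 86.03 m
rate = 86.03 m / 767 ka = 0.000112 m/yr = 112 m/Myr

112 m/Myr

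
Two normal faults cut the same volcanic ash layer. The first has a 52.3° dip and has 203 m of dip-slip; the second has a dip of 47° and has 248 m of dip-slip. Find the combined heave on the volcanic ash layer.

293 m

heave_A = 203 × cos(52.3°) = 124.1 m
heave_B = 248 × cos(47°) = 169.1 m
total = 124.1 + 169.1 = 293 m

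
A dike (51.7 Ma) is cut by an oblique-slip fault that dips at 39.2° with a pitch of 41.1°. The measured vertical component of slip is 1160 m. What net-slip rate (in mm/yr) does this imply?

0.0540 mm/yr

dip-slip = throw / sin(dip) = 1160 / sin(39.2°) = 1835 m
net slip = dip-slip / sin(rake) = 1835 / sin(41.1°) = 2792 m
rate = 2792 m / 51.7 Ma = 0.0000540 m/yr = 0.0540 mm/yr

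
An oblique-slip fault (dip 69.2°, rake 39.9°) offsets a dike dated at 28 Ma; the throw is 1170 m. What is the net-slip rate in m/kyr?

0.0697 m/kyr

dip-slip = throw / sin(dip) = 1170 / sin(69.2°) = 1252 m
net slip = dip-slip / sin(rake) = 1252 / sin(39.9°) = 1951 m
rate = 1951 m / 28 Ma = 0.0000697 m/yr = 0.0697 m/kyr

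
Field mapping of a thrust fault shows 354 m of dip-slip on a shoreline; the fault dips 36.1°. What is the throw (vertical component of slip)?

throw = dip-slip × sin(dip) = 354 m × sin(36.1°) = 209 m

209 m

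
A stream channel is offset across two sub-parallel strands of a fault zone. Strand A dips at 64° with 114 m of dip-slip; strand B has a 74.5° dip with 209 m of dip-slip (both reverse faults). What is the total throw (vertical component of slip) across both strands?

throw_A = 114 × sin(64°) = 102.5 m
throw_B = 209 × sin(74.5°) = 201.4 m
total = 102.5 + 201.4 = 304 m

304 m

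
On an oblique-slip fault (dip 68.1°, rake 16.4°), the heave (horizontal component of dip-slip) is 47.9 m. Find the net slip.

dip-slip = heave / cos(dip) = 47.9 / cos(68.1°) = 128.4 m
net slip = dip-slip / sin(rake) = 128.4 / sin(16.4°) = 455 m

455 m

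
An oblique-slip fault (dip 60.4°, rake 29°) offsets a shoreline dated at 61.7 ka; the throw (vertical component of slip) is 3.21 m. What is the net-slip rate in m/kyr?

dip-slip = throw / sin(dip) = 3.21 / sin(60.4°) = 3.692 m
net slip = dip-slip / sin(rake) = 3.692 / sin(29°) = 7.615 m
rate = 7.615 m / 61.7 ka = 0.000123 m/yr = 0.123 m/kyr

0.123 m/kyr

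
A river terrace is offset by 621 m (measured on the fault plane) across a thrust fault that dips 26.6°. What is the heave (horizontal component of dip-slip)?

555 m

heave = dip-slip × cos(dip) = 621 m × cos(26.6°) = 555 m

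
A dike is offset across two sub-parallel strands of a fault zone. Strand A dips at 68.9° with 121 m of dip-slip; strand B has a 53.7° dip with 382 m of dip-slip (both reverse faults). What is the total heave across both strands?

heave_A = 121 × cos(68.9°) = 43.56 m
heave_B = 382 × cos(53.7°) = 226.1 m
total = 43.56 + 226.1 = 270 m

270 m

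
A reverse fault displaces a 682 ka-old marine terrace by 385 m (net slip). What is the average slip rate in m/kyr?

rate = 385 m / 682 ka = 0.000565 m/yr = 0.565 m/kyr

0.565 m/kyr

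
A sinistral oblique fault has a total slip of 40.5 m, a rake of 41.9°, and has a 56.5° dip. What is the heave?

dip-slip = net slip × sin(rake) = 40.5 m × sin(41.9°) = 27.05 m
heave = dip-slip × cos(dip) = 27.05 × cos(56.5°) = 14.9 m

14.9 m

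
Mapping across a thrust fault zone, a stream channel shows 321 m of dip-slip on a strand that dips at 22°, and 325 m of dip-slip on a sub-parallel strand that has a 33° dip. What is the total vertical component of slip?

throw_A = 321 × sin(22°) = 120.2 m
throw_B = 325 × sin(33°) = 177 m
total = 120.2 + 177 = 297 m

297 m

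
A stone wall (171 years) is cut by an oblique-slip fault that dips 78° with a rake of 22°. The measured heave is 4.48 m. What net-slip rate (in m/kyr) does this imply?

dip-slip = heave / cos(dip) = 4.48 / cos(78°) = 21.55 m
net slip = dip-slip / sin(rake) = 21.55 / sin(22°) = 57.52 m
rate = 57.52 m / 171 years = 0.336 m/yr = 336 m/kyr

336 m/kyr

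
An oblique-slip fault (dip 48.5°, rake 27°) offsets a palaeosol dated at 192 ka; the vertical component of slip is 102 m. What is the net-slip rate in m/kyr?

dip-slip = throw / sin(dip) = 102 / sin(48.5°) = 136.2 m
net slip = dip-slip / sin(rake) = 136.2 / sin(27°) = 300 m
rate = 300 m / 192 ka = 0.00156 m/yr = 1.56 m/kyr

1.56 m/kyr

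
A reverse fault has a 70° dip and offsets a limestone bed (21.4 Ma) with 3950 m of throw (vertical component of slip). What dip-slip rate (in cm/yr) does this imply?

dip-slip = throw / sin(dip) = 3950 m / sin(70°) = 4204 m
rate = 4204 m / 21.4 Ma = 0.000196 m/yr = 0.0196 cm/yr

0.0196 cm/yr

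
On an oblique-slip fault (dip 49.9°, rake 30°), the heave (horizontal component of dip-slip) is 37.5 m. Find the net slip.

dip-slip = heave / cos(dip) = 37.5 / cos(49.9°) = 58.22 m
net slip = dip-slip / sin(rake) = 58.22 / sin(30°) = 116 m

116 m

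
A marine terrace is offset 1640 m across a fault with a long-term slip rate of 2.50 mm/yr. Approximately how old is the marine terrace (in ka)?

656 ka

age = offset / rate = 1640 m / (2.50 mm/yr) = 656000 yr = 656 ka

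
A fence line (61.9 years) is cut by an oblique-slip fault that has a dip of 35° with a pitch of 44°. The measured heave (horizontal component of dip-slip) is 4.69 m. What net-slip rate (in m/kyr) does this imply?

dip-slip = heave / cos(dip) = 4.69 / cos(35°) = 5.725 m
net slip = dip-slip / sin(rake) = 5.725 / sin(44°) = 8.242 m
rate = 8.242 m / 61.9 years = 0.133 m/yr = 133 m/kyr

133 m/kyr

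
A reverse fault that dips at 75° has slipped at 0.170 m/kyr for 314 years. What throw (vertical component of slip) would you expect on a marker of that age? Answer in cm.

5.16 cm

dip-slip = rate × time = 0.170 m/kyr × 314 years = 0.05338 m
throw = dip-slip × sin(dip) = 0.05338 × sin(75°) = 0.0516 m = 5.16 cm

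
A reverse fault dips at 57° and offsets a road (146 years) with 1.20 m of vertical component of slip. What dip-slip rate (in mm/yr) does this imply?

dip-slip = throw / sin(dip) = 1.20 m / sin(57°) = 1.431 m
rate = 1.431 m / 146 years = 0.00980 m/yr = 9.80 mm/yr

9.80 mm/yr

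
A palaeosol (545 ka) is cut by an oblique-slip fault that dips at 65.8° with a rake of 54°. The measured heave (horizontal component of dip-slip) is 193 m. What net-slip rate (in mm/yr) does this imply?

1.07 mm/yr

dip-slip = heave / cos(dip) = 193 / cos(65.8°) = 470.8 m
net slip = dip-slip / sin(rake) = 470.8 / sin(54°) = 582 m
rate = 582 m / 545 ka = 0.00107 m/yr = 1.07 mm/yr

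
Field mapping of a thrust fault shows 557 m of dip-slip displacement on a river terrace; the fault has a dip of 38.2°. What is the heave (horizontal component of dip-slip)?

heave = dip-slip × cos(dip) = 557 m × cos(38.2°) = 438 m

438 m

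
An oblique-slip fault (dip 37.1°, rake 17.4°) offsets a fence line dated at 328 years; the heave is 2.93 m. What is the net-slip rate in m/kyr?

37.5 m/kyr

dip-slip = heave / cos(dip) = 2.93 / cos(37.1°) = 3.674 m
net slip = dip-slip / sin(rake) = 3.674 / sin(17.4°) = 12.28 m
rate = 12.28 m / 328 years = 0.0375 m/yr = 37.5 m/kyr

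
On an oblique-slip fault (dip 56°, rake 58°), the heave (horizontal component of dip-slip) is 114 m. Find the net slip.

240 m

dip-slip = heave / cos(dip) = 114 / cos(56°) = 203.9 m
net slip = dip-slip / sin(rake) = 203.9 / sin(58°) = 240 m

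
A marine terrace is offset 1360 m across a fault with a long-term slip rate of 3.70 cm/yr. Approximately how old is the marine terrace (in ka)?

age = offset / rate = 1360 m / (3.70 cm/yr) = 36800 yr = 36.8 ka

36.8 ka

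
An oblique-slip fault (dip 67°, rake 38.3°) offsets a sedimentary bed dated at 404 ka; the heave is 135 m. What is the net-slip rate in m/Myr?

1380 m/Myr

dip-slip = heave / cos(dip) = 135 / cos(67°) = 345.5 m
net slip = dip-slip / sin(rake) = 345.5 / sin(38.3°) = 557.5 m
rate = 557.5 m / 404 ka = 0.00138 m/yr = 1380 m/Myr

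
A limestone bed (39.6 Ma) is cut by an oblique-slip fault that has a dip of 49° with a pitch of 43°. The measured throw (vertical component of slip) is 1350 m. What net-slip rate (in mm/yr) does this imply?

dip-slip = throw / sin(dip) = 1350 / sin(49°) = 1789 m
net slip = dip-slip / sin(rake) = 1789 / sin(43°) = 2623 m
rate = 2623 m / 39.6 Ma = 0.0000662 m/yr = 0.0662 mm/yr

0.0662 mm/yr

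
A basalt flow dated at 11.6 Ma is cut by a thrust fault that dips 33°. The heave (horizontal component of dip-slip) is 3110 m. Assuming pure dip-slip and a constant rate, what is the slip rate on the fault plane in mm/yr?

0.320 mm/yr

dip-slip = heave / cos(dip) = 3110 m / cos(33°) = 3708 m
rate = 3708 m / 11.6 Ma = 0.000320 m/yr = 0.320 mm/yr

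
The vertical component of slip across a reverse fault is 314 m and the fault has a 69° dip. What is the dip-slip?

dip-slip = throw / sin(dip) = 314 / sin(69°) = 336 m

336 m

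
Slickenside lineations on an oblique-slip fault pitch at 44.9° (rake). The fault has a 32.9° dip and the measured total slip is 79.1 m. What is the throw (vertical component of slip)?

30.3 m

dip-slip = net slip × sin(rake) = 79.1 m × sin(44.9°) = 55.83 m
throw = dip-slip × sin(dip) = 55.83 × sin(32.9°) = 30.3 m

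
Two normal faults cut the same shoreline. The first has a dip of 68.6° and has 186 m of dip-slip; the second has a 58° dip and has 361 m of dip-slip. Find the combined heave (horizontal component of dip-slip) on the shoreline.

259 m

heave_A = 186 × cos(68.6°) = 67.87 m
heave_B = 361 × cos(58°) = 191.3 m
total = 67.87 + 191.3 = 259 m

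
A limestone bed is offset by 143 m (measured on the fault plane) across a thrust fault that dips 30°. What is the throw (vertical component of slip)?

throw = dip-slip × sin(dip) = 143 m × sin(30°) = 71.5 m

71.5 m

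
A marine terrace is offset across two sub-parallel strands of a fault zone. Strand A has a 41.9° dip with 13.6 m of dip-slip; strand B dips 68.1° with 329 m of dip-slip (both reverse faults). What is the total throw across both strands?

throw_A = 13.6 × sin(41.9°) = 9.083 m
throw_B = 329 × sin(68.1°) = 305.3 m
total = 9.083 + 305.3 = 314 m

314 m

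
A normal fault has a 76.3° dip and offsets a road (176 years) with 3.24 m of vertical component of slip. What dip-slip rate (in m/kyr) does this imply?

18.9 m/kyr

dip-slip = throw / sin(dip) = 3.24 m / sin(76.3°) = 3.335 m
rate = 3.335 m / 176 years = 0.0189 m/yr = 18.9 m/kyr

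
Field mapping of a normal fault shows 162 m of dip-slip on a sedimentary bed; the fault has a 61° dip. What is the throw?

142 m

throw = dip-slip × sin(dip) = 162 m × sin(61°) = 142 m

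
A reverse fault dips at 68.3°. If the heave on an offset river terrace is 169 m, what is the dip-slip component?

dip-slip = heave / cos(dip) = 169 / cos(68.3°) = 457 m

457 m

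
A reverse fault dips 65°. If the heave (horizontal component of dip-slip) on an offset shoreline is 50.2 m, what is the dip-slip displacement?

119 m

dip-slip = heave / cos(dip) = 50.2 / cos(65°) = 119 m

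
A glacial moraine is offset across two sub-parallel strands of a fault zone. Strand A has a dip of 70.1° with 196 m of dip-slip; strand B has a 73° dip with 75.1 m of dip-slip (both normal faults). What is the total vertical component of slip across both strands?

throw_A = 196 × sin(70.1°) = 184.3 m
throw_B = 75.1 × sin(73°) = 71.82 m
total = 184.3 + 71.82 = 256 m

256 m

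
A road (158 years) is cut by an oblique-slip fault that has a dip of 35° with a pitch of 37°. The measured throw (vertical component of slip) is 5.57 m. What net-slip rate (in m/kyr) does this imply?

dip-slip = throw / sin(dip) = 5.57 / sin(35°) = 9.711 m
net slip = dip-slip / sin(rake) = 9.711 / sin(37°) = 16.14 m
rate = 16.14 m / 158 years = 0.102 m/yr = 102 m/kyr

102 m/kyr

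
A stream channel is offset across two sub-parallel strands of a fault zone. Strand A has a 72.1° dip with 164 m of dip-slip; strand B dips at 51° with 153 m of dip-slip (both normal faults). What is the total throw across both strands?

throw_A = 164 × sin(72.1°) = 156.1 m
throw_B = 153 × sin(51°) = 118.9 m
total = 156.1 + 118.9 = 275 m

275 m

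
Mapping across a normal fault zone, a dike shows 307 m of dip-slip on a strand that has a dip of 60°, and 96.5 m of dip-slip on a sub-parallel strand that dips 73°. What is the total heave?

182 m

heave_A = 307 × cos(60°) = 153.5 m
heave_B = 96.5 × cos(73°) = 28.21 m
total = 153.5 + 28.21 = 182 m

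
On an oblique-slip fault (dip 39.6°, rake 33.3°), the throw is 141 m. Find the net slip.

dip-slip = throw / sin(dip) = 141 / sin(39.6°) = 221.2 m
net slip = dip-slip / sin(rake) = 221.2 / sin(33.3°) = 403 m

403 m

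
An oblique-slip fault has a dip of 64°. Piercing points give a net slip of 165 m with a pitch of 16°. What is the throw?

40.9 m

dip-slip = net slip × sin(rake) = 165 m × sin(16°) = 45.48 m
throw = dip-slip × sin(dip) = 45.48 × sin(64°) = 40.9 m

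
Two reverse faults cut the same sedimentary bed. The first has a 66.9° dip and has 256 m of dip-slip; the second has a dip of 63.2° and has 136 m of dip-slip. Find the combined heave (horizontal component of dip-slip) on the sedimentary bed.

heave_A = 256 × cos(66.9°) = 100.4 m
heave_B = 136 × cos(63.2°) = 61.32 m
total = 100.4 + 61.32 = 162 m

162 m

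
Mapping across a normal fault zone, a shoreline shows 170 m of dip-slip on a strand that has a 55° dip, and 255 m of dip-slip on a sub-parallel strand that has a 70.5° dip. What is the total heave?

heave_A = 170 × cos(55°) = 97.51 m
heave_B = 255 × cos(70.5°) = 85.12 m
total = 97.51 + 85.12 = 183 m

183 m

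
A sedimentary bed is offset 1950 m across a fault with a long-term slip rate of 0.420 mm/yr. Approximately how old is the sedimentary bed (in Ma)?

age = offset / rate = 1950 m / (0.420 mm/yr) = 4.64e+06 yr = 4.64 Ma

4.64 Ma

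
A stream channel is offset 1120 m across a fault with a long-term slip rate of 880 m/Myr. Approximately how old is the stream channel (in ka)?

age = offset / rate = 1120 m / (880 m/Myr) = 1.27e+06 yr = 1270 ka

1270 ka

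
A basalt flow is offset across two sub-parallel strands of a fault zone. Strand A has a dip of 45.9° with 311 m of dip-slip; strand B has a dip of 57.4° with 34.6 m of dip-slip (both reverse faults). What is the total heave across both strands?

heave_A = 311 × cos(45.9°) = 216.4 m
heave_B = 34.6 × cos(57.4°) = 18.64 m
total = 216.4 + 18.64 = 235 m

235 m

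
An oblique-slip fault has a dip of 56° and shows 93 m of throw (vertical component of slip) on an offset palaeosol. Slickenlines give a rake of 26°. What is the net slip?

dip-slip = throw / sin(dip) = 93 / sin(56°) = 112.2 m
net slip = dip-slip / sin(rake) = 112.2 / sin(26°) = 256 m

256 m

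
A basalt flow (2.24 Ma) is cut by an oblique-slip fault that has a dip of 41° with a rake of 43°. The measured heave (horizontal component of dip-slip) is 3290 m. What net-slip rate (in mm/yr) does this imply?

2.85 mm/yr

dip-slip = heave / cos(dip) = 3290 / cos(41°) = 4359 m
net slip = dip-slip / sin(rake) = 4359 / sin(43°) = 6392 m
rate = 6392 m / 2.24 Ma = 0.00285 m/yr = 2.85 mm/yr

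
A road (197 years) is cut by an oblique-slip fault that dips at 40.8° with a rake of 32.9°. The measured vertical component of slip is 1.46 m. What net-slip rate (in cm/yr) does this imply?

dip-slip = throw / sin(dip) = 1.46 / sin(40.8°) = 2.234 m
net slip = dip-slip / sin(rake) = 2.234 / sin(32.9°) = 4.114 m
rate = 4.114 m / 197 years = 0.0209 m/yr = 2.09 cm/yr

2.09 cm/yr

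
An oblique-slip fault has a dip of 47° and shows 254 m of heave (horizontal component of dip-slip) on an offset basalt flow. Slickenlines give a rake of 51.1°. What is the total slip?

dip-slip = heave / cos(dip) = 254 / cos(47°) = 372.4 m
net slip = dip-slip / sin(rake) = 372.4 / sin(51.1°) = 479 m

479 m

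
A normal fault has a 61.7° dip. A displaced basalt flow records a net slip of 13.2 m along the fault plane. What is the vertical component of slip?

throw = dip-slip × sin(dip) = 13.2 m × sin(61.7°) = 11.6 m

11.6 m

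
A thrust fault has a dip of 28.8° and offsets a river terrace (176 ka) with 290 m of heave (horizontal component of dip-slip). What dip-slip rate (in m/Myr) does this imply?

dip-slip = heave / cos(dip) = 290 m / cos(28.8°) = 330.9 m
rate = 330.9 m / 176 ka = 0.00188 m/yr = 1880 m/Myr

1880 m/Myr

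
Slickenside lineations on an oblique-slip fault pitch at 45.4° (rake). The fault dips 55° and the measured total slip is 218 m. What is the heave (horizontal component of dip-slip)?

dip-slip = net slip × sin(rake) = 218 m × sin(45.4°) = 155.2 m
heave = dip-slip × cos(dip) = 155.2 × cos(55°) = 89 m

89 m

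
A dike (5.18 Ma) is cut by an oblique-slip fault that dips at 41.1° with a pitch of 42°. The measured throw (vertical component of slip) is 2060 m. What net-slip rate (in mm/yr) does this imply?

dip-slip = throw / sin(dip) = 2060 / sin(41.1°) = 3134 m
net slip = dip-slip / sin(rake) = 3134 / sin(42°) = 4683 m
rate = 4683 m / 5.18 Ma = 0.000904 m/yr = 0.904 mm/yr

0.904 mm/yr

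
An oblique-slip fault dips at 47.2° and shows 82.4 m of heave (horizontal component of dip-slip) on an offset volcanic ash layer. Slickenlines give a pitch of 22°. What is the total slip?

324 m

dip-slip = heave / cos(dip) = 82.4 / cos(47.2°) = 121.3 m
net slip = dip-slip / sin(rake) = 121.3 / sin(22°) = 324 m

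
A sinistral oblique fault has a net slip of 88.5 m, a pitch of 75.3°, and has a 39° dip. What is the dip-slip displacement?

dip-slip = net slip × sin(rake) = 88.5 m × sin(75.3°) = 85.6 m

85.6 m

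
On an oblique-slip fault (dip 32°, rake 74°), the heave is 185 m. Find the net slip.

227 m

dip-slip = heave / cos(dip) = 185 / cos(32°) = 218.1 m
net slip = dip-slip / sin(rake) = 218.1 / sin(74°) = 227 m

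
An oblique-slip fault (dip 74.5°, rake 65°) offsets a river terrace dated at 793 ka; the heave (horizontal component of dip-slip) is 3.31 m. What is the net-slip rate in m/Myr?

dip-slip = heave / cos(dip) = 3.31 / cos(74.5°) = 12.39 m
net slip = dip-slip / sin(rake) = 12.39 / sin(65°) = 13.67 m
rate = 13.67 m / 793 ka = 0.0000172 m/yr = 17.2 m/Myr

17.2 m/Myr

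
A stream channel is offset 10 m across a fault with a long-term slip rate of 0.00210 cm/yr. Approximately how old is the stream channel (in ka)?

476 ka

age = offset / rate = 10 m / (0.00210 cm/yr) = 476000 yr = 476 ka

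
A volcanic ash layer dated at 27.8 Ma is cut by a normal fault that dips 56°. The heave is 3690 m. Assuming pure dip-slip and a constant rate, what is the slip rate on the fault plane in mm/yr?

0.237 mm/yr

dip-slip = heave / cos(dip) = 3690 m / cos(56°) = 6599 m
rate = 6599 m / 27.8 Ma = 0.000237 m/yr = 0.237 mm/yr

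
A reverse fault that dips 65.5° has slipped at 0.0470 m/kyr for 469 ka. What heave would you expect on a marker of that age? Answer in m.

9.14 m

dip-slip = rate × time = 0.0470 m/kyr × 469 ka = 22.04 m
heave = dip-slip × cos(dip) = 22.04 × cos(65.5°) = 9.14 m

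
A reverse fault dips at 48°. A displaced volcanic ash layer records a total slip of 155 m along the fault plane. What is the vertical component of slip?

115 m

throw = dip-slip × sin(dip) = 155 m × sin(48°) = 115 m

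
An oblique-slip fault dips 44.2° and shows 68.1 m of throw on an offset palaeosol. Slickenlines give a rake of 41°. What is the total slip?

149 m

dip-slip = throw / sin(dip) = 68.1 / sin(44.2°) = 97.68 m
net slip = dip-slip / sin(rake) = 97.68 / sin(41°) = 149 m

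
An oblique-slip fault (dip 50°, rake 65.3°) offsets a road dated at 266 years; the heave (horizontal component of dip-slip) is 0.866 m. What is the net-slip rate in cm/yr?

0.557 cm/yr

dip-slip = heave / cos(dip) = 0.866 / cos(50°) = 1.347 m
net slip = dip-slip / sin(rake) = 1.347 / sin(65.3°) = 1.483 m
rate = 1.483 m / 266 years = 0.00557 m/yr = 0.557 cm/yr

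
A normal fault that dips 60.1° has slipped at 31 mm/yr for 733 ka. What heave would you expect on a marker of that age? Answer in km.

dip-slip = rate × time = 31 mm/yr × 733 ka = 22720 m
heave = dip-slip × cos(dip) = 22720 × cos(60.1°) = 11300 m = 11.3 km

11.3 km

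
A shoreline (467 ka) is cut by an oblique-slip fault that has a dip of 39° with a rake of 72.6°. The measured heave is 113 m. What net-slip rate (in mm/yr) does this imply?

0.326 mm/yr

dip-slip = heave / cos(dip) = 113 / cos(39°) = 145.4 m
net slip = dip-slip / sin(rake) = 145.4 / sin(72.6°) = 152.4 m
rate = 152.4 m / 467 ka = 0.000326 m/yr = 0.326 mm/yr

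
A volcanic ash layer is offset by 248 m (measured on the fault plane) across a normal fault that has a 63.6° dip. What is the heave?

heave = dip-slip × cos(dip) = 248 m × cos(63.6°) = 110 m

110 m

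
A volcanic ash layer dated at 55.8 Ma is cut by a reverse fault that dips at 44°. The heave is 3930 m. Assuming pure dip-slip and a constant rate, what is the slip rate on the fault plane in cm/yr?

0.00979 cm/yr

dip-slip = heave / cos(dip) = 3930 m / cos(44°) = 5463 m
rate = 5463 m / 55.8 Ma = 0.0000979 m/yr = 0.00979 cm/yr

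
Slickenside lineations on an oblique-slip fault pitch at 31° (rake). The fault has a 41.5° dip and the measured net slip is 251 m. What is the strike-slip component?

215 m

strike-slip = net slip × cos(rake) = 251 m × cos(31°) = 215 m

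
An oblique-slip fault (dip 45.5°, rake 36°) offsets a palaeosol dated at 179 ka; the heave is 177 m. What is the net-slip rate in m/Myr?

2400 m/Myr

dip-slip = heave / cos(dip) = 177 / cos(45.5°) = 252.5 m
net slip = dip-slip / sin(rake) = 252.5 / sin(36°) = 429.6 m
rate = 429.6 m / 179 ka = 0.00240 m/yr = 2400 m/Myr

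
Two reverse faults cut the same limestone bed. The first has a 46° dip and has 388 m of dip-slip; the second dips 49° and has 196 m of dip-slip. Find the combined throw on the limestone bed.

throw_A = 388 × sin(46°) = 279.1 m
throw_B = 196 × sin(49°) = 147.9 m
total = 279.1 + 147.9 = 427 m

427 m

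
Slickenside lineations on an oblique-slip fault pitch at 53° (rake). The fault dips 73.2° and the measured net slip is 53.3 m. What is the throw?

dip-slip = net slip × sin(rake) = 53.3 m × sin(53°) = 42.57 m
throw = dip-slip × sin(dip) = 42.57 × sin(73.2°) = 40.8 m

40.8 m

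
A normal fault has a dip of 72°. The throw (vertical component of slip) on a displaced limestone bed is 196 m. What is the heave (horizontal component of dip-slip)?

heave = throw / tan(dip) = 196 / tan(72°) = 63.7 m

63.7 m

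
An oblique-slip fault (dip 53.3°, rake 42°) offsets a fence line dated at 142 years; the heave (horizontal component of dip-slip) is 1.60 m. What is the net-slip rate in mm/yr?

28.2 mm/yr

dip-slip = heave / cos(dip) = 1.60 / cos(53.3°) = 2.677 m
net slip = dip-slip / sin(rake) = 2.677 / sin(42°) = 4.001 m
rate = 4.001 m / 142 years = 0.0282 m/yr = 28.2 mm/yr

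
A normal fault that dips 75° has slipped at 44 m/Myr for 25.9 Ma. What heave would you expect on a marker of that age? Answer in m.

dip-slip = rate × time = 44 m/Myr × 25.9 Ma = 1140 m
heave = dip-slip × cos(dip) = 1140 × cos(75°) = 295 m

295 m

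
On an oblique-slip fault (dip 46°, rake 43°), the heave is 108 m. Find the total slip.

dip-slip = heave / cos(dip) = 108 / cos(46°) = 155.5 m
net slip = dip-slip / sin(rake) = 155.5 / sin(43°) = 228 m

228 m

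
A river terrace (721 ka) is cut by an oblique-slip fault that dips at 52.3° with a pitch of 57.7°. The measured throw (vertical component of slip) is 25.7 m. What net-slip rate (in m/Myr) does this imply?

53.3 m/Myr

dip-slip = throw / sin(dip) = 25.7 / sin(52.3°) = 32.48 m
net slip = dip-slip / sin(rake) = 32.48 / sin(57.7°) = 38.43 m
rate = 38.43 m / 721 ka = 0.0000533 m/yr = 53.3 m/Myr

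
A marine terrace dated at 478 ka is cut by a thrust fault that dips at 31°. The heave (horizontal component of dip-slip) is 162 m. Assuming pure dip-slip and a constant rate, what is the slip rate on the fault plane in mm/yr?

0.395 mm/yr

dip-slip = heave / cos(dip) = 162 m / cos(31°) = 189 m
rate = 189 m / 478 ka = 0.000395 m/yr = 0.395 mm/yr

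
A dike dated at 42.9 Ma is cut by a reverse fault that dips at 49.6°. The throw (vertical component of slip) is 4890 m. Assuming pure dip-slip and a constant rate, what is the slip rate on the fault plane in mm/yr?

dip-slip = throw / sin(dip) = 4890 m / sin(49.6°) = 6421 m
rate = 6421 m / 42.9 Ma = 0.000150 m/yr = 0.150 mm/yr

0.150 mm/yr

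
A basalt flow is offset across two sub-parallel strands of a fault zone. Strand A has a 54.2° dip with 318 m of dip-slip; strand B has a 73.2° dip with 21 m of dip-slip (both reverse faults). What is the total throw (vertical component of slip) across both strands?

278 m

throw_A = 318 × sin(54.2°) = 257.9 m
throw_B = 21 × sin(73.2°) = 20.10 m
total = 257.9 + 20.10 = 278 m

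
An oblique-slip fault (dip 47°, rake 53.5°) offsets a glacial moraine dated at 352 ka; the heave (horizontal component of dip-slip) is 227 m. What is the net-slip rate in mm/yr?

1.18 mm/yr

dip-slip = heave / cos(dip) = 227 / cos(47°) = 332.8 m
net slip = dip-slip / sin(rake) = 332.8 / sin(53.5°) = 414.1 m
rate = 414.1 m / 352 ka = 0.00118 m/yr = 1.18 mm/yr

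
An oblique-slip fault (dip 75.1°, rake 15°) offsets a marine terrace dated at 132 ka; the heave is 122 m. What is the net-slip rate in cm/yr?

1.39 cm/yr

dip-slip = heave / cos(dip) = 122 / cos(75.1°) = 474.5 m
net slip = dip-slip / sin(rake) = 474.5 / sin(15°) = 1833 m
rate = 1833 m / 132 ka = 0.0139 m/yr = 1.39 cm/yr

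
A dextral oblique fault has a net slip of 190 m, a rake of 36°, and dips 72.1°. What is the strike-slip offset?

strike-slip = net slip × cos(rake) = 190 m × cos(36°) = 154 m

154 m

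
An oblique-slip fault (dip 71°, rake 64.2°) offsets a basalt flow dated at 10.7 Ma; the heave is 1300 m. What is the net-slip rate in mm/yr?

dip-slip = heave / cos(dip) = 1300 / cos(71°) = 3993 m
net slip = dip-slip / sin(rake) = 3993 / sin(64.2°) = 4435 m
rate = 4435 m / 10.7 Ma = 0.000414 m/yr = 0.414 mm/yr

0.414 mm/yr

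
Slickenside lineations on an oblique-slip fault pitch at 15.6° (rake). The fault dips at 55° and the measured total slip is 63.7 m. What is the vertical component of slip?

dip-slip = net slip × sin(rake) = 63.7 m × sin(15.6°) = 17.13 m
throw = dip-slip × sin(dip) = 17.13 × sin(55°) = 14 m

14 m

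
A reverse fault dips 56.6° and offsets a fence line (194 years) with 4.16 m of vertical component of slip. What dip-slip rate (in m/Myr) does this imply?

dip-slip = throw / sin(dip) = 4.16 m / sin(56.6°) = 4.983 m
rate = 4.983 m / 194 years = 0.0257 m/yr = 25700 m/Myr

25700 m/Myr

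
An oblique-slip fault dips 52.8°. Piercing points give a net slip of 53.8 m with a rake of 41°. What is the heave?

21.3 m

dip-slip = net slip × sin(rake) = 53.8 m × sin(41°) = 35.30 m
heave = dip-slip × cos(dip) = 35.30 × cos(52.8°) = 21.3 m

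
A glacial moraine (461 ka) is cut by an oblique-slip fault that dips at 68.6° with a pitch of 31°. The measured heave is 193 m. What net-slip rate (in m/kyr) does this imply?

2.23 m/kyr

dip-slip = heave / cos(dip) = 193 / cos(68.6°) = 528.9 m
net slip = dip-slip / sin(rake) = 528.9 / sin(31°) = 1027 m
rate = 1027 m / 461 ka = 0.00223 m/yr = 2.23 m/kyr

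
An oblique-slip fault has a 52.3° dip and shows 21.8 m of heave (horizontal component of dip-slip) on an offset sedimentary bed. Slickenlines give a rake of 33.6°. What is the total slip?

64.4 m

dip-slip = heave / cos(dip) = 21.8 / cos(52.3°) = 35.65 m
net slip = dip-slip / sin(rake) = 35.65 / sin(33.6°) = 64.4 m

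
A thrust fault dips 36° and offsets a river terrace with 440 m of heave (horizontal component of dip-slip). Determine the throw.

320 m

throw = heave × tan(dip) = 440 × tan(36°) = 320 m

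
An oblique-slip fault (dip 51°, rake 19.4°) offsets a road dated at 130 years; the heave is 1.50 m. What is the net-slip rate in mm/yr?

55.2 mm/yr

dip-slip = heave / cos(dip) = 1.50 / cos(51°) = 2.384 m
net slip = dip-slip / sin(rake) = 2.384 / sin(19.4°) = 7.176 m
rate = 7.176 m / 130 years = 0.0552 m/yr = 55.2 mm/yr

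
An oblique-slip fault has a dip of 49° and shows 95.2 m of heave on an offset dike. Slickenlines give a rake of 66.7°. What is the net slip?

158 m

dip-slip = heave / cos(dip) = 95.2 / cos(49°) = 145.1 m
net slip = dip-slip / sin(rake) = 145.1 / sin(66.7°) = 158 m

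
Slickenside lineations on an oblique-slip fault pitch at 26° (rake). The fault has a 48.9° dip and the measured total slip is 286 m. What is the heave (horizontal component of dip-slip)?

dip-slip = net slip × sin(rake) = 286 m × sin(26°) = 125.4 m
heave = dip-slip × cos(dip) = 125.4 × cos(48.9°) = 82.4 m

82.4 m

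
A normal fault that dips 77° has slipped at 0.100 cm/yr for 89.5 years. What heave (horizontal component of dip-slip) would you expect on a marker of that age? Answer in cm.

2.01 cm

dip-slip = rate × time = 0.100 cm/yr × 89.5 years = 0.08950 m
heave = dip-slip × cos(dip) = 0.08950 × cos(77°) = 0.0201 m = 2.01 cm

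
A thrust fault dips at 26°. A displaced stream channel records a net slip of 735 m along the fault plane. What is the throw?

322 m

throw = dip-slip × sin(dip) = 735 m × sin(26°) = 322 m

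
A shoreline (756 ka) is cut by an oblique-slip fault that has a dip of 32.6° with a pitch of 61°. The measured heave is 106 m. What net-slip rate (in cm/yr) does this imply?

dip-slip = heave / cos(dip) = 106 / cos(32.6°) = 125.8 m
net slip = dip-slip / sin(rake) = 125.8 / sin(61°) = 143.9 m
rate = 143.9 m / 756 ka = 0.000190 m/yr = 0.0190 cm/yr

0.0190 cm/yr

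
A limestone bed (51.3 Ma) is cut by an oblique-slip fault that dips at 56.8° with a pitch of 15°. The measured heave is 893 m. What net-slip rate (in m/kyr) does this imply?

0.123 m/kyr

dip-slip = heave / cos(dip) = 893 / cos(56.8°) = 1631 m
net slip = dip-slip / sin(rake) = 1631 / sin(15°) = 6301 m
rate = 6301 m / 51.3 Ma = 0.000123 m/yr = 0.123 m/kyr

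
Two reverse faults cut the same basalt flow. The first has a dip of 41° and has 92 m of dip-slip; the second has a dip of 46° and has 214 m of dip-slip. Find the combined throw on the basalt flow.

214 m

throw_A = 92 × sin(41°) = 60.36 m
throw_B = 214 × sin(46°) = 153.9 m
total = 60.36 + 153.9 = 214 m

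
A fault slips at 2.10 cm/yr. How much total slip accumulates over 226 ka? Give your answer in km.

4.75 km

slip = rate × time = 2.10 cm/yr × 226 ka = 4750 m = 4.75 km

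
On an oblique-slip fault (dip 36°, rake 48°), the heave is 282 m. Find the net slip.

469 m

dip-slip = heave / cos(dip) = 282 / cos(36°) = 348.6 m
net slip = dip-slip / sin(rake) = 348.6 / sin(48°) = 469 m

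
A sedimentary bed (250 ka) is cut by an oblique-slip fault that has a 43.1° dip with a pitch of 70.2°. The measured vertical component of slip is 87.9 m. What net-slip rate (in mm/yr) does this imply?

0.547 mm/yr

dip-slip = throw / sin(dip) = 87.9 / sin(43.1°) = 128.6 m
net slip = dip-slip / sin(rake) = 128.6 / sin(70.2°) = 136.7 m
rate = 136.7 m / 250 ka = 0.000547 m/yr = 0.547 mm/yr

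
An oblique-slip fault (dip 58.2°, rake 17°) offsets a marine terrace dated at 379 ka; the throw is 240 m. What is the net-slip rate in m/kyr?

2.55 m/kyr

dip-slip = throw / sin(dip) = 240 / sin(58.2°) = 282.4 m
net slip = dip-slip / sin(rake) = 282.4 / sin(17°) = 965.9 m
rate = 965.9 m / 379 ka = 0.00255 m/yr = 2.55 m/kyr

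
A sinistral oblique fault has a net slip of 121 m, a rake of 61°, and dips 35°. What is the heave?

86.7 m

dip-slip = net slip × sin(rake) = 121 m × sin(61°) = 105.8 m
heave = dip-slip × cos(dip) = 105.8 × cos(35°) = 86.7 m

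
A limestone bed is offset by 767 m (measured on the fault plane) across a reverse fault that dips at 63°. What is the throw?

throw = dip-slip × sin(dip) = 767 m × sin(63°) = 683 m

683 m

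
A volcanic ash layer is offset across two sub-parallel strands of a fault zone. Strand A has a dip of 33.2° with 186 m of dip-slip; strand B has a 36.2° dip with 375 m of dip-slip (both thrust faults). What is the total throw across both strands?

323 m

throw_A = 186 × sin(33.2°) = 101.8 m
throw_B = 375 × sin(36.2°) = 221.5 m
total = 101.8 + 221.5 = 323 m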